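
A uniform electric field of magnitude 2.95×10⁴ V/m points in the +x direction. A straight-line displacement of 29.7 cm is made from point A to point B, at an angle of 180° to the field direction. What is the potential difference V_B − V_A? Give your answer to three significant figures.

8760 V

Only the component of displacement along E changes the potential: ΔV = −E·d·cosθ.
ΔV = −(2.95×10⁴ V/m)(0.297 m)cos180° = 8760 V.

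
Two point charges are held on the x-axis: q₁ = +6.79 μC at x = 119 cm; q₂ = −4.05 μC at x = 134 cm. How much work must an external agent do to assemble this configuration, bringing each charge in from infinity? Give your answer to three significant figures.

-1.65 J

The assembly work is the sum of pairwise potential energies, U = Σ_{i<j} kqᵢqⱼ/rᵢⱼ.
Pair separations: r₁₂ = 0.150 m.
U = (-1.65) = -1.65 J.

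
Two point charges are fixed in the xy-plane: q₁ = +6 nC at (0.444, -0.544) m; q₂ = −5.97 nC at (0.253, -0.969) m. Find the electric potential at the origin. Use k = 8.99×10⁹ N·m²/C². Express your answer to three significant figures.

23.2 V

The total potential is the scalar sum of each charge's contribution, V = Σ kqᵢ/rᵢ.
Distances from the field point to each charge: r₁ = 0.702 m, r₂ = 1.00 m.
V = k[(6.00×10⁻⁹)/(0.702) + (-5.97×10⁻⁹)/(1.00)] = 23.2 V.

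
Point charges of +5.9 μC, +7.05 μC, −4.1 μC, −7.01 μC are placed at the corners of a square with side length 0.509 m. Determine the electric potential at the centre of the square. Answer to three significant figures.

4.60×10⁴ V

The total potential is the scalar sum of each charge's contribution, V = Σ kqᵢ/rᵢ.
The distance from each corner to the centre is a√2/2 = 0.360 m.
V = k[(5.90×10⁻⁶)/(0.360) + (7.05×10⁻⁶)/(0.360) + (-4.10×10⁻⁶)/(0.360) + (-7.01×10⁻⁶)/(0.360)] = 4.60×10⁴ V.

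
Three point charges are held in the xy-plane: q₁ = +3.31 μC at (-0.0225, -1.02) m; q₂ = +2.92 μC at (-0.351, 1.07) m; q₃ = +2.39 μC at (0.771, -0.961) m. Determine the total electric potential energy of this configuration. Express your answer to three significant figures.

The assembly work is the sum of pairwise potential energies, U = Σ_{i<j} kqᵢqⱼ/rᵢⱼ.
Pair separations: r₁₂ = 2.12 m, r₁₃ = 0.796 m, r₂₃ = 2.32 m.
U = (0.0411) + (0.0894) + (0.0270) = 0.157 J.

0.157 J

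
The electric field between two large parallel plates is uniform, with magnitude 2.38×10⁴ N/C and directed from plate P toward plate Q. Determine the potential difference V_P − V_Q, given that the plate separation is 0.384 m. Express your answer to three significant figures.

In a uniform field, potential decreases in the direction of E: ΔV = −E·d for a displacement d parallel to E.
Going from Q to P is a displacement of 0.384 m opposite to the field, so V_P − V_Q = +Ed = 9140 V.

9140 V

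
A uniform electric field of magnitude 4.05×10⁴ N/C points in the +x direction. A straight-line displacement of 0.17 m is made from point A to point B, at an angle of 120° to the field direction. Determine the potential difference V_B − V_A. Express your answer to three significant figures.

3440 V

Only the component of displacement along E changes the potential: ΔV = −E·d·cosθ.
ΔV = −(4.05×10⁴ V/m)(0.170 m)cos120° = 3440 V.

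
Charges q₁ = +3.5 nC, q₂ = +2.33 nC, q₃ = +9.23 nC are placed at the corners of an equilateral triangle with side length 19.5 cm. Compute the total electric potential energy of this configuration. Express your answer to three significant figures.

2.86×10⁻⁶ J

The work to assemble the configuration equals its total potential energy, U = Σ kqᵢqⱼ/rᵢⱼ over all pairs.
All three pair separations equal the side length, 0.195 m.
U = (3.76×10⁻⁷) + (1.49×10⁻⁶) + (9.91×10⁻⁷) = 2.86×10⁻⁶ J.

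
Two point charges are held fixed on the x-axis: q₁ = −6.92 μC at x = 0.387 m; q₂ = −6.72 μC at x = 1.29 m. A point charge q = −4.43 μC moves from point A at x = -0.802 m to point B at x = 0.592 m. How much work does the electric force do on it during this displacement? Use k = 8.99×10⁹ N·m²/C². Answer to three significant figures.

The work done by the electric force is W_field = −ΔU = −q(V_B − V_A) = q(V_A − V_B).
At A: distances to the source charges are 1.19 m, 2.09 m; V_A = Σ kqᵢ/rᵢ = -8.12×10⁴ V.
At B: distances to the source charges are 0.205 m, 0.698 m; V_B = Σ kqᵢ/rᵢ = -3.90×10⁵ V.
ΔV = V_B − V_A = -3.09×10⁵ V.
W_field = −qΔV = −(-4.43×10⁻⁶ C)(-3.09×10⁵ V) = -1.37 J.

-1.37 J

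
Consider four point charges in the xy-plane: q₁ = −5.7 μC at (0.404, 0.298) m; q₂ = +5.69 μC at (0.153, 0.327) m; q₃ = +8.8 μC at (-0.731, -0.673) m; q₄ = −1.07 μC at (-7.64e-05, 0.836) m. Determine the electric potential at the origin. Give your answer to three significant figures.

1.08×10⁵ V

Electric potential is a scalar, so the contributions from each charge add algebraically: V = Σ kqᵢ/rᵢ.
Distances from the field point to each charge: r₁ = 0.502 m, r₂ = 0.361 m, r₃ = 0.994 m, r₄ = 0.836 m.
V = k[(-5.70×10⁻⁶)/(0.502) + (5.69×10⁻⁶)/(0.361) + (8.80×10⁻⁶)/(0.994) + (-1.07×10⁻⁶)/(0.836)] = 1.08×10⁵ V.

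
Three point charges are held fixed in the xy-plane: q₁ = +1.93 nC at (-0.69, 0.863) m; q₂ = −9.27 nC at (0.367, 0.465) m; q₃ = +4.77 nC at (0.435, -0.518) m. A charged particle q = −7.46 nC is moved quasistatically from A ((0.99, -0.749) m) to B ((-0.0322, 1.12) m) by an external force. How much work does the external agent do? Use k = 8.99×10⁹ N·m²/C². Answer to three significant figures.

5.72×10⁻⁷ J

For quasistatic motion the external work equals the change in potential energy: W_ext = qΔV = q(V_B − V_A).
At A: distances to the source charges are 2.33 m, 1.36 m, 0.601 m; V_A = Σ kqᵢ/rᵢ = 17.7 V.
At B: distances to the source charges are 0.706 m, 0.767 m, 1.70 m; V_B = Σ kqᵢ/rᵢ = -58.9 V.
ΔV = V_B − V_A = -76.6 V.
W_ext = qΔV = (-7.46×10⁻⁹ C)(-76.6 V) = 5.72×10⁻⁷ J.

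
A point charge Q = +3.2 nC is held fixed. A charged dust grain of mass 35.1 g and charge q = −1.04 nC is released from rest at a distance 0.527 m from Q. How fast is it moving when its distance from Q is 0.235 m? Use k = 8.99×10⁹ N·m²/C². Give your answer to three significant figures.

2.00×10⁻³ m/s

Only the electrostatic force acts, so mechanical energy is conserved: ½mv² = U₁ − U₂ = kQq(1/r₁ − 1/r₂).
U₁ − U₂ = (8.99×10⁹ N·m²/C²)(3.20×10⁻⁹ C)(-1.04×10⁻⁹ C)(1/0.527 − 1/0.235) = 7.05×10⁻⁸ J.
v = √(2·7.05×10⁻⁸/0.0351) = 2.00×10⁻³ m/s.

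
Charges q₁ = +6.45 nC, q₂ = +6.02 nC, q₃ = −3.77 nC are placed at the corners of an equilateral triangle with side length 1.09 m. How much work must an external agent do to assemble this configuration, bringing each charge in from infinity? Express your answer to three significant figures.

The work to assemble the configuration equals its total potential energy, U = Σ kqᵢqⱼ/rᵢⱼ over all pairs.
All three pair separations equal the side length, 1.09 m.
U = (3.20×10⁻⁷) + (-2.01×10⁻⁷) + (-1.87×10⁻⁷) = -6.75×10⁻⁸ J.

-6.75×10⁻⁸ J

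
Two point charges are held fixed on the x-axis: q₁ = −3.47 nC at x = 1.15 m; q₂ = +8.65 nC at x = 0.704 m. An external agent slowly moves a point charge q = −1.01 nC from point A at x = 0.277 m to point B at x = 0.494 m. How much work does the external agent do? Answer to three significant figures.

For quasistatic motion the external work equals the change in potential energy: W_ext = qΔV = q(V_B − V_A).
At A: distances to the source charges are 0.873 m, 0.427 m; V_A = Σ kqᵢ/rᵢ = 146 V.
At B: distances to the source charges are 0.656 m, 0.210 m; V_B = Σ kqᵢ/rᵢ = 323 V.
ΔV = V_B − V_A = 176 V.
W_ext = qΔV = (-1.01×10⁻⁹ C)(176 V) = -1.78×10⁻⁷ J.

-1.78×10⁻⁷ J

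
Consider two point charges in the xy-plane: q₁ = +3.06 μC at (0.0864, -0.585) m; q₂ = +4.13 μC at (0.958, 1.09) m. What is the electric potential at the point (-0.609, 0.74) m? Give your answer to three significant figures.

4.15×10⁴ V

The total potential is the scalar sum of each charge's contribution, V = Σ kqᵢ/rᵢ.
Distances from the field point to each charge: r₁ = 1.50 m, r₂ = 1.61 m.
V = k[(3.06×10⁻⁶)/(1.50) + (4.13×10⁻⁶)/(1.61)] = 4.15×10⁴ V.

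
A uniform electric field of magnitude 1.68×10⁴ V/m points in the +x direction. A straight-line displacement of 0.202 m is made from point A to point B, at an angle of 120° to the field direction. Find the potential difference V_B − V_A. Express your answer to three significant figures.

Only the component of displacement along E changes the potential: ΔV = −E·d·cosθ.
ΔV = −(1.68×10⁴ V/m)(0.202 m)cos120° = 1700 V.

1700 V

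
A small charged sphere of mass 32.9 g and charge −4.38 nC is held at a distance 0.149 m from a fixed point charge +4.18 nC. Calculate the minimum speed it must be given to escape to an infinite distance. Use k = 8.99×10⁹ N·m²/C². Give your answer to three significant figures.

To just escape, total mechanical energy must reach zero at infinity: ½mv²_min + U = 0, so ½mv²_min = −U = |kQq|/r.
|U| = |kQq|/r = (8.99×10⁹ N·m²/C²)(4.18×10⁻⁹)(4.38×10⁻⁹)/(0.149) = 1.10×10⁻⁶ J.
v_min = √(2|U|/m) = √(2·1.10×10⁻⁶/0.0329) = 8.19×10⁻³ m/s.

8.19×10⁻³ m/s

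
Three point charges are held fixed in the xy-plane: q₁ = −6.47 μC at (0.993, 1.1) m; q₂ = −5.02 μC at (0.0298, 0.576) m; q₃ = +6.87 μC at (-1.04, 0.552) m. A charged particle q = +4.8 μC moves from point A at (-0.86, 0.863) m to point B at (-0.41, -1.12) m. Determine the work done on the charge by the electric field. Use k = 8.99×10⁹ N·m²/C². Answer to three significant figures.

The work done by the electric force is W_field = −ΔU = −q(V_B − V_A) = q(V_A − V_B).
At A: distances to the source charges are 1.87 m, 0.935 m, 0.359 m; V_A = Σ kqᵢ/rᵢ = 9.25×10⁴ V.
At B: distances to the source charges are 2.63 m, 1.75 m, 1.79 m; V_B = Σ kqᵢ/rᵢ = -1.33×10⁴ V.
ΔV = V_B − V_A = -1.06×10⁵ V.
W_field = −qΔV = −(4.80×10⁻⁶ C)(-1.06×10⁵ V) = 0.508 J.

0.508 J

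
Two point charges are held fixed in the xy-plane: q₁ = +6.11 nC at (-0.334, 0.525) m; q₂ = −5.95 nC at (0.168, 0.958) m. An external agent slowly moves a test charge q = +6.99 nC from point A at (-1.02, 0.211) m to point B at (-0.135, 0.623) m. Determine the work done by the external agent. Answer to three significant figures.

6.61×10⁻⁷ J

For quasistatic motion the external work equals the change in potential energy: W_ext = qΔV = q(V_B − V_A).
At A: distances to the source charges are 0.754 m, 1.40 m; V_A = Σ kqᵢ/rᵢ = 34.7 V.
At B: distances to the source charges are 0.222 m, 0.452 m; V_B = Σ kqᵢ/rᵢ = 129 V.
ΔV = V_B − V_A = 94.5 V.
W_ext = qΔV = (6.99×10⁻⁹ C)(94.5 V) = 6.61×10⁻⁷ J.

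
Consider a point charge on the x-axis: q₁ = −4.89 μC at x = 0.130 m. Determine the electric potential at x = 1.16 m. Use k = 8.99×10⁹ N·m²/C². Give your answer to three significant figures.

-4.27×10⁴ V

Electric potential is a scalar, so the contributions from each charge add algebraically: V = Σ kqᵢ/rᵢ.
V = k[(-4.89×10⁻⁶)/(1.03)] = -4.27×10⁴ V.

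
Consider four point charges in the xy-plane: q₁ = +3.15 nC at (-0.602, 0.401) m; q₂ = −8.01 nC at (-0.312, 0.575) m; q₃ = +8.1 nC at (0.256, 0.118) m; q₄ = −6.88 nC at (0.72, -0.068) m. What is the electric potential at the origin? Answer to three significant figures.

102 V

The total potential is the scalar sum of each charge's contribution, V = Σ kqᵢ/rᵢ.
Distances from the field point to each charge: r₁ = 0.723 m, r₂ = 0.654 m, r₃ = 0.282 m, r₄ = 0.723 m.
V = k[(3.15×10⁻⁹)/(0.723) + (-8.01×10⁻⁹)/(0.654) + (8.10×10⁻⁹)/(0.282) + (-6.88×10⁻⁹)/(0.723)] = 102 V.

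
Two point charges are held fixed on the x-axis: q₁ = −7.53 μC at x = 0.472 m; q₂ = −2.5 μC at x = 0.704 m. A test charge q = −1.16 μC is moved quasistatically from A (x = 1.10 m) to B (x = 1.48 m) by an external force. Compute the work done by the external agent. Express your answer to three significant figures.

-0.0794 J

For quasistatic motion the external work equals the change in potential energy: W_ext = qΔV = q(V_B − V_A).
At A: distances to the source charges are 0.628 m, 0.396 m; V_A = Σ kqᵢ/rᵢ = -1.65×10⁵ V.
At B: distances to the source charges are 1.01 m, 0.776 m; V_B = Σ kqᵢ/rᵢ = -9.61×10⁴ V.
ΔV = V_B − V_A = 6.84×10⁴ V.
W_ext = qΔV = (-1.16×10⁻⁶ C)(6.84×10⁴ V) = -0.0794 J.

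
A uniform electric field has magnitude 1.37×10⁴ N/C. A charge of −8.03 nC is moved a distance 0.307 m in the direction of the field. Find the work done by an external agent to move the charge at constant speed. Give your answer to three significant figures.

3.38×10⁻⁵ J

The potential change for a displacement 0.307 m in the direction of the field is ΔV = −Ed = -4210 V.
W_ext = qΔV = 3.38×10⁻⁵ J.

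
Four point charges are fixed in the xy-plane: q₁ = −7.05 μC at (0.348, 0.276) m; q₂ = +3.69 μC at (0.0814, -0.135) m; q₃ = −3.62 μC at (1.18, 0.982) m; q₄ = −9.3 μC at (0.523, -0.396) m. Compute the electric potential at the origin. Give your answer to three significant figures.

-8.09×10⁴ V

The total potential is the scalar sum of each charge's contribution, V = Σ kqᵢ/rᵢ.
Distances from the field point to each charge: r₁ = 0.444 m, r₂ = 0.158 m, r₃ = 1.54 m, r₄ = 0.656 m.
V = k[(-7.05×10⁻⁶)/(0.444) + (3.69×10⁻⁶)/(0.158) + (-3.62×10⁻⁶)/(1.54) + (-9.30×10⁻⁶)/(0.656)] = -8.09×10⁴ V.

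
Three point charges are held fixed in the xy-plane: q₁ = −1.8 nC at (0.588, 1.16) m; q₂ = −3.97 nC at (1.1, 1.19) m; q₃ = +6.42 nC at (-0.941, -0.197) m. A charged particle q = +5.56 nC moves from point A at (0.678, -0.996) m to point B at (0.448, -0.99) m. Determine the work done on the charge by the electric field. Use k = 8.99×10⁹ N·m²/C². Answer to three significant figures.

-2.47×10⁻⁸ J

The work done by the electric force is W_field = −ΔU = −q(V_B − V_A) = q(V_A − V_B).
At A: distances to the source charges are 2.16 m, 2.23 m, 1.81 m; V_A = Σ kqᵢ/rᵢ = 8.44 V.
At B: distances to the source charges are 2.15 m, 2.28 m, 1.60 m; V_B = Σ kqᵢ/rᵢ = 12.9 V.
ΔV = V_B − V_A = 4.45 V.
W_field = −qΔV = −(5.56×10⁻⁹ C)(4.45 V) = -2.47×10⁻⁸ J.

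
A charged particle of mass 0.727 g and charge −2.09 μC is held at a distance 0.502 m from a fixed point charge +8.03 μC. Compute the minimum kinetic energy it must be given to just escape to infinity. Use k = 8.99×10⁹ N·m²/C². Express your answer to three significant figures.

To just escape, total mechanical energy must reach zero at infinity: ½mv²_min + U = 0, so ½mv²_min = −U = |kQq|/r.
|U| = |kQq|/r = (8.99×10⁹ N·m²/C²)(8.03×10⁻⁶)(2.09×10⁻⁶)/(0.502) = 0.301 J.

0.301 J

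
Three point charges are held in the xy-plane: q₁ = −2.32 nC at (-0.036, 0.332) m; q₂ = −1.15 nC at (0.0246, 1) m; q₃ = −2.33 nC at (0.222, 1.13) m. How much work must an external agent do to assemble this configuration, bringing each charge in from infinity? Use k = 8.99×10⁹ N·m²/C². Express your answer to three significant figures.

The assembly work is the sum of pairwise potential energies, U = Σ_{i<j} kqᵢqⱼ/rᵢⱼ.
Pair separations: r₁₂ = 0.671 m, r₁₃ = 0.839 m, r₂₃ = 0.236 m.
U = (3.58×10⁻⁸) + (5.79×10⁻⁸) + (1.02×10⁻⁷) = 1.96×10⁻⁷ J.

1.96×10⁻⁷ J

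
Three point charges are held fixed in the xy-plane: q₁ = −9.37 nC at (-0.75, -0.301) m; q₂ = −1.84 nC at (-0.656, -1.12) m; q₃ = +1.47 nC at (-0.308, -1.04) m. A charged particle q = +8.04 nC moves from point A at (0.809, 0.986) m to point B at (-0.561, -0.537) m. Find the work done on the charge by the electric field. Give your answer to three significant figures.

1.94×10⁻⁶ J

The work done by the electric force is W_field = −ΔU = −q(V_B − V_A) = q(V_A − V_B).
At A: distances to the source charges are 2.02 m, 2.57 m, 2.31 m; V_A = Σ kqᵢ/rᵢ = -42.4 V.
At B: distances to the source charges are 0.302 m, 0.591 m, 0.563 m; V_B = Σ kqᵢ/rᵢ = -283 V.
ΔV = V_B − V_A = -241 V.
W_field = −qΔV = −(8.04×10⁻⁹ C)(-241 V) = 1.94×10⁻⁶ J.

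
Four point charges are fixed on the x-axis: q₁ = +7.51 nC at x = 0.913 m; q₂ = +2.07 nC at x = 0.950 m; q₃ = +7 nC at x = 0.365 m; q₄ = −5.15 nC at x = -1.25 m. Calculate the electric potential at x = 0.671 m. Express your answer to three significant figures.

The total potential is the scalar sum of each charge's contribution, V = Σ kqᵢ/rᵢ.
Distances from the field point to each charge: r₁ = 0.242 m, r₂ = 0.279 m, r₃ = 0.306 m, r₄ = 1.92 m.
V = k[(7.51×10⁻⁹)/(0.242) + (2.07×10⁻⁹)/(0.279) + (7.00×10⁻⁹)/(0.306) + (-5.15×10⁻⁹)/(1.92)] = 527 V.

527 V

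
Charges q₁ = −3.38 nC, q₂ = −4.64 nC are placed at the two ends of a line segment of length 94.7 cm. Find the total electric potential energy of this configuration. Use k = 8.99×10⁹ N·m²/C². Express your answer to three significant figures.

1.49×10⁻⁷ J

The assembly work is the sum of pairwise potential energies, U = Σ_{i<j} kqᵢqⱼ/rᵢⱼ.
The separation is r = 0.947 m.
U = (1.49×10⁻⁷) = 1.49×10⁻⁷ J.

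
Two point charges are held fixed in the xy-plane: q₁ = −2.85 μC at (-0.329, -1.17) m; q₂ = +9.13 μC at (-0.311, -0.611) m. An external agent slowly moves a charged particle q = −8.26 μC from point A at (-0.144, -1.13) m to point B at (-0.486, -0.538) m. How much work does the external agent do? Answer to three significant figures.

For quasistatic motion the external work equals the change in potential energy: W_ext = qΔV = q(V_B − V_A).
At A: distances to the source charges are 0.189 m, 0.545 m; V_A = Σ kqᵢ/rᵢ = 1.52×10⁴ V.
At B: distances to the source charges are 0.651 m, 0.190 m; V_B = Σ kqᵢ/rᵢ = 3.94×10⁵ V.
ΔV = V_B − V_A = 3.78×10⁵ V.
W_ext = qΔV = (-8.26×10⁻⁶ C)(3.78×10⁵ V) = -3.13 J.

-3.13 J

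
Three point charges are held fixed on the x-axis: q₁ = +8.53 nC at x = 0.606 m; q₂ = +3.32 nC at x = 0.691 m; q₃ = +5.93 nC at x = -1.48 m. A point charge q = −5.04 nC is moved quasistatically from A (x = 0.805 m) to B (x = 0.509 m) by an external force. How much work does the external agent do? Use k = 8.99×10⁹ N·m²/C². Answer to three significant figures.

-1.57×10⁻⁶ J

For quasistatic motion the external work equals the change in potential energy: W_ext = qΔV = q(V_B − V_A).
At A: distances to the source charges are 0.199 m, 0.114 m, 2.29 m; V_A = Σ kqᵢ/rᵢ = 670 V.
At B: distances to the source charges are 0.0970 m, 0.182 m, 1.99 m; V_B = Σ kqᵢ/rᵢ = 981 V.
ΔV = V_B − V_A = 311 V.
W_ext = qΔV = (-5.04×10⁻⁹ C)(311 V) = -1.57×10⁻⁶ J.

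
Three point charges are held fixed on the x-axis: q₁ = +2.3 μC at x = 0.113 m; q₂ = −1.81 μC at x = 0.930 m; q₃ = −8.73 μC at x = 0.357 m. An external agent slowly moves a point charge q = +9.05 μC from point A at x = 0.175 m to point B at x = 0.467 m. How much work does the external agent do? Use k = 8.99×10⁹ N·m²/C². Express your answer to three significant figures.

-5.17 J

For quasistatic motion the external work equals the change in potential energy: W_ext = qΔV = q(V_B − V_A).
At A: distances to the source charges are 0.0620 m, 0.755 m, 0.182 m; V_A = Σ kqᵢ/rᵢ = -1.19×10⁵ V.
At B: distances to the source charges are 0.354 m, 0.463 m, 0.110 m; V_B = Σ kqᵢ/rᵢ = -6.90×10⁵ V.
ΔV = V_B − V_A = -5.71×10⁵ V.
W_ext = qΔV = (9.05×10⁻⁶ C)(-5.71×10⁵ V) = -5.17 J.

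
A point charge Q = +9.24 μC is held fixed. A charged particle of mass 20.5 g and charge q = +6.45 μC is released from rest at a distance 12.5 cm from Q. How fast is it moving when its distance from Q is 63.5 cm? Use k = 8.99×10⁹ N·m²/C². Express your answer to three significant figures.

18.3 m/s

Only the electrostatic force acts, so mechanical energy is conserved: ½mv² = U₁ − U₂ = kQq(1/r₁ − 1/r₂).
U₁ − U₂ = (8.99×10⁹ N·m²/C²)(9.24×10⁻⁶ C)(6.45×10⁻⁶ C)(1/0.125 − 1/0.635) = 3.44 J.
v = √(2·3.44/0.0205) = 18.3 m/s.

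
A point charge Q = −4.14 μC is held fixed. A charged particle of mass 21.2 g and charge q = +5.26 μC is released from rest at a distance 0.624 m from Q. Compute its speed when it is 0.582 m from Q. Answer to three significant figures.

1.46 m/s

Only the electrostatic force acts, so mechanical energy is conserved: ½mv² = U₁ − U₂ = kQq(1/r₁ − 1/r₂).
U₁ − U₂ = (8.99×10⁹ N·m²/C²)(-4.14×10⁻⁶ C)(5.26×10⁻⁶ C)(1/0.624 − 1/0.582) = 0.0226 J.
v = √(2·0.0226/0.0212) = 1.46 m/s.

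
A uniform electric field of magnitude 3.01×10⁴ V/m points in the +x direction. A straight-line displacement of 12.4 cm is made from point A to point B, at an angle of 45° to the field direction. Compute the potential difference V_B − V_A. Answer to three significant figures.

Only the component of displacement along E changes the potential: ΔV = −E·d·cosθ.
ΔV = −(3.01×10⁴ V/m)(0.124 m)cos45° = -2640 V.

-2640 V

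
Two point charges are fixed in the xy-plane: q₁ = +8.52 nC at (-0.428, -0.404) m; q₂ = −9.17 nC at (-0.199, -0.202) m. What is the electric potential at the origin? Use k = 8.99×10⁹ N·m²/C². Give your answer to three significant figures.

-161 V

Electric potential is a scalar, so the contributions from each charge add algebraically: V = Σ kqᵢ/rᵢ.
Distances from the field point to each charge: r₁ = 0.589 m, r₂ = 0.284 m.
V = k[(8.52×10⁻⁹)/(0.589) + (-9.17×10⁻⁹)/(0.284)] = -161 V.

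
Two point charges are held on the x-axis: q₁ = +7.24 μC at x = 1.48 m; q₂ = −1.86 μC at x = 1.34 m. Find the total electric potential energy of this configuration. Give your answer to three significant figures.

-0.865 J

The assembly work is the sum of pairwise potential energies, U = Σ_{i<j} kqᵢqⱼ/rᵢⱼ.
Pair separations: r₁₂ = 0.140 m.
U = (-0.865) = -0.865 J.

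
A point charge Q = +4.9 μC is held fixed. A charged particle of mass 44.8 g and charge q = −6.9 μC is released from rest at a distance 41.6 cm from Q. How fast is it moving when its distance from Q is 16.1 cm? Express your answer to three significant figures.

7.19 m/s

Only the electrostatic force acts, so mechanical energy is conserved: ½mv² = U₁ − U₂ = kQq(1/r₁ − 1/r₂).
U₁ − U₂ = (8.99×10⁹ N·m²/C²)(4.90×10⁻⁶ C)(-6.90×10⁻⁶ C)(1/0.416 − 1/0.161) = 1.16 J.
v = √(2·1.16/0.0448) = 7.19 m/s.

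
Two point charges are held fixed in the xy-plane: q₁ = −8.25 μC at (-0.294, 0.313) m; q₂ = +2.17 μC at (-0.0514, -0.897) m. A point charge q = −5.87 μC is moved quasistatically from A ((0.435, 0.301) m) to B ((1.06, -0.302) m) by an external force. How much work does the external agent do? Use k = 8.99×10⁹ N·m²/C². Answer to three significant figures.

For quasistatic motion the external work equals the change in potential energy: W_ext = qΔV = q(V_B − V_A).
At A: distances to the source charges are 0.729 m, 1.29 m; V_A = Σ kqᵢ/rᵢ = -8.66×10⁴ V.
At B: distances to the source charges are 1.49 m, 1.26 m; V_B = Σ kqᵢ/rᵢ = -3.44×10⁴ V.
ΔV = V_B − V_A = 5.22×10⁴ V.
W_ext = qΔV = (-5.87×10⁻⁶ C)(5.22×10⁴ V) = -0.307 J.

-0.307 J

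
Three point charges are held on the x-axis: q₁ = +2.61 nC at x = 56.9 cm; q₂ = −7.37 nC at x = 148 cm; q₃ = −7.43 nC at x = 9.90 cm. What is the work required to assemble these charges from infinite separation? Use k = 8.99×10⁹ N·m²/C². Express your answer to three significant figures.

-2.04×10⁻⁷ J

The assembly work is the sum of pairwise potential energies, U = Σ_{i<j} kqᵢqⱼ/rᵢⱼ.
Pair separations: r₁₂ = 0.911 m, r₁₃ = 0.470 m, r₂₃ = 1.38 m.
U = (-1.90×10⁻⁷) + (-3.71×10⁻⁷) + (3.56×10⁻⁷) = -2.04×10⁻⁷ J.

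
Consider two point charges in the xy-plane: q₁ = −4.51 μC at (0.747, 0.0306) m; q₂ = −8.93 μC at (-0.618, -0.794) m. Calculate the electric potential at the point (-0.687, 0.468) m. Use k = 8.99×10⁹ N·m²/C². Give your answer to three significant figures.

-9.06×10⁴ V

Electric potential is a scalar, so the contributions from each charge add algebraically: V = Σ kqᵢ/rᵢ.
Distances from the field point to each charge: r₁ = 1.50 m, r₂ = 1.26 m.
V = k[(-4.51×10⁻⁶)/(1.50) + (-8.93×10⁻⁶)/(1.26)] = -9.06×10⁴ V.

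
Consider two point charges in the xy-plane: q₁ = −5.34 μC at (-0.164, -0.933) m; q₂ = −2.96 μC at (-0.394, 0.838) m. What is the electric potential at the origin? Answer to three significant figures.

Electric potential is a scalar, so the contributions from each charge add algebraically: V = Σ kqᵢ/rᵢ.
Distances from the field point to each charge: r₁ = 0.947 m, r₂ = 0.926 m.
V = k[(-5.34×10⁻⁶)/(0.947) + (-2.96×10⁻⁶)/(0.926)] = -7.94×10⁴ V.

-7.94×10⁴ V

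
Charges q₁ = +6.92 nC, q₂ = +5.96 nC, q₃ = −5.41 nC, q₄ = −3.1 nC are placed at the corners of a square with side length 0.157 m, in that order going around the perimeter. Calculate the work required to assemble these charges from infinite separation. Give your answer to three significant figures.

-2.02×10⁻⁶ J

The assembly work is the sum of pairwise potential energies, U = Σ_{i<j} kqᵢqⱼ/rᵢⱼ.
The four side pairs have separation 0.157 m and the two diagonal pairs 0.222 m.
Summing all 6 pair terms gives U = -2.02×10⁻⁶ J.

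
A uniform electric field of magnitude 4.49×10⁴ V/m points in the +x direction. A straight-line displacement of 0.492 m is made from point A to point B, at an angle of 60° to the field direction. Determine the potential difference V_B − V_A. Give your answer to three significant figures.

-1.10×10⁴ V

Only the component of displacement along E changes the potential: ΔV = −E·d·cosθ.
ΔV = −(4.49×10⁴ V/m)(0.492 m)cos60° = -1.10×10⁴ V.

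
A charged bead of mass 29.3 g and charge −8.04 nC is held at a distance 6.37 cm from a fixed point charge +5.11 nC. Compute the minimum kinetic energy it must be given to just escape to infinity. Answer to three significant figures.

5.80×10⁻⁶ J

To just escape, total mechanical energy must reach zero at infinity: ½mv²_min + U = 0, so ½mv²_min = −U = |kQq|/r.
|U| = |kQq|/r = (8.99×10⁹ N·m²/C²)(5.11×10⁻⁹)(8.04×10⁻⁹)/(0.0637) = 5.80×10⁻⁶ J.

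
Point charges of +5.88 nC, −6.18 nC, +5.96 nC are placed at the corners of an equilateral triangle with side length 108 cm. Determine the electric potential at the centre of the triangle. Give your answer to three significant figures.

Electric potential is a scalar, so the contributions from each charge add algebraically: V = Σ kqᵢ/rᵢ.
The distance from each vertex to the centroid is a/√3 = 0.624 m.
V = k[(5.88×10⁻⁹)/(0.624) + (-6.18×10⁻⁹)/(0.624) + (5.96×10⁻⁹)/(0.624)] = 81.6 V.

81.6 V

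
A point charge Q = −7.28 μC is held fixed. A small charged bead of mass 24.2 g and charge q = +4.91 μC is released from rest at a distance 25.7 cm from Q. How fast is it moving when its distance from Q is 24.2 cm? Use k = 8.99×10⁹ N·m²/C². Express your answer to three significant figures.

Only the electrostatic force acts, so mechanical energy is conserved: ½mv² = U₁ − U₂ = kQq(1/r₁ − 1/r₂).
U₁ − U₂ = (8.99×10⁹ N·m²/C²)(-7.28×10⁻⁶ C)(4.91×10⁻⁶ C)(1/0.257 − 1/0.242) = 0.0775 J.
v = √(2·0.0775/0.0242) = 2.53 m/s.

2.53 m/s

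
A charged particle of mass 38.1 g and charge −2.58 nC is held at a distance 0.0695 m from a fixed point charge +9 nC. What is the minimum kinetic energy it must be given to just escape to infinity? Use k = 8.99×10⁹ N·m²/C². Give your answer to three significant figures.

3.00×10⁻⁶ J

To just escape, total mechanical energy must reach zero at infinity: ½mv²_min + U = 0, so ½mv²_min = −U = |kQq|/r.
|U| = |kQq|/r = (8.99×10⁹ N·m²/C²)(9.00×10⁻⁹)(2.58×10⁻⁹)/(0.0695) = 3.00×10⁻⁶ J.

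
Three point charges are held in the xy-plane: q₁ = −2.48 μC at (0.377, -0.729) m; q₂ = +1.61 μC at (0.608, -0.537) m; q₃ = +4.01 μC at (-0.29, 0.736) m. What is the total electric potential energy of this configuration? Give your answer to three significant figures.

The assembly work is the sum of pairwise potential energies, U = Σ_{i<j} kqᵢqⱼ/rᵢⱼ.
Pair separations: r₁₂ = 0.300 m, r₁₃ = 1.61 m, r₂₃ = 1.56 m.
U = (-0.120) + (-0.0555) + (0.0373) = -0.138 J.

-0.138 J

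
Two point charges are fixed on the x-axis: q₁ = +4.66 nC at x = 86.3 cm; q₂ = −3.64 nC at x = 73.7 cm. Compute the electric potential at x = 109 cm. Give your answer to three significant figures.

Electric potential is a scalar, so the contributions from each charge add algebraically: V = Σ kqᵢ/rᵢ.
Distances from the field point to each charge: r₁ = 0.227 m, r₂ = 0.353 m.
V = k[(4.66×10⁻⁹)/(0.227) + (-3.64×10⁻⁹)/(0.353)] = 91.9 V.

91.9 V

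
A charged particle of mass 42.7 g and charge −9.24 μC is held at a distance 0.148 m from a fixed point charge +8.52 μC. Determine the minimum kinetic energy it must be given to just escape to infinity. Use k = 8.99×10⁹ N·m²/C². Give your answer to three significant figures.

To just escape, total mechanical energy must reach zero at infinity: ½mv²_min + U = 0, so ½mv²_min = −U = |kQq|/r.
|U| = |kQq|/r = (8.99×10⁹ N·m²/C²)(8.52×10⁻⁶)(9.24×10⁻⁶)/(0.148) = 4.78 J.

4.78 J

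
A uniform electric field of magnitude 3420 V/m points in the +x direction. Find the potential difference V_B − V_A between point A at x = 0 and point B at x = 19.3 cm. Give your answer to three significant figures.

In a uniform field, potential decreases in the direction of E: V_B − V_A = −E·Δx.
V_B − V_A = −(3420 V/m)(0.193 m) = -660 V.

-660 V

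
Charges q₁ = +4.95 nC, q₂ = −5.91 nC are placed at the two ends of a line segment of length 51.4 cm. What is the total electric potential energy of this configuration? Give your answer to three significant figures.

The work to assemble the configuration equals its total potential energy, U = Σ kqᵢqⱼ/rᵢⱼ over all pairs.
The separation is r = 0.514 m.
U = (-5.12×10⁻⁷) = -5.12×10⁻⁷ J.

-5.12×10⁻⁷ J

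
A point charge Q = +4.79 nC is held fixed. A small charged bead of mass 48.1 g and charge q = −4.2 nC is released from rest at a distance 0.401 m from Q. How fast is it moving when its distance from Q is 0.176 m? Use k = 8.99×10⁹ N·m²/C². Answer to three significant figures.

4.90×10⁻³ m/s

Only the electrostatic force acts, so mechanical energy is conserved: ½mv² = U₁ − U₂ = kQq(1/r₁ − 1/r₂).
U₁ − U₂ = (8.99×10⁹ N·m²/C²)(4.79×10⁻⁹ C)(-4.20×10⁻⁹ C)(1/0.401 − 1/0.176) = 5.77×10⁻⁷ J.
v = √(2·5.77×10⁻⁷/0.0481) = 4.90×10⁻³ m/s.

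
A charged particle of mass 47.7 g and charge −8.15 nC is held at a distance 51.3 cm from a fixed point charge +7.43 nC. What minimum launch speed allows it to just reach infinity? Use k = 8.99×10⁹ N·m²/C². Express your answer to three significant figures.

6.67×10⁻³ m/s

To just escape, total mechanical energy must reach zero at infinity: ½mv²_min + U = 0, so ½mv²_min = −U = |kQq|/r.
|U| = |kQq|/r = (8.99×10⁹ N·m²/C²)(7.43×10⁻⁹)(8.15×10⁻⁹)/(0.513) = 1.06×10⁻⁶ J.
v_min = √(2|U|/m) = √(2·1.06×10⁻⁶/0.0477) = 6.67×10⁻³ m/s.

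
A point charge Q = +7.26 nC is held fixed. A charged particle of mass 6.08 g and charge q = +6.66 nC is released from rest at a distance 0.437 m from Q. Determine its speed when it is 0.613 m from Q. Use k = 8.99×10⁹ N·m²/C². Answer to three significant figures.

9.69×10⁻³ m/s

Only the electrostatic force acts, so mechanical energy is conserved: ½mv² = U₁ − U₂ = kQq(1/r₁ − 1/r₂).
U₁ − U₂ = (8.99×10⁹ N·m²/C²)(7.26×10⁻⁹ C)(6.66×10⁻⁹ C)(1/0.437 − 1/0.613) = 2.86×10⁻⁷ J.
v = √(2·2.86×10⁻⁷/6.08×10⁻³) = 9.69×10⁻³ m/s.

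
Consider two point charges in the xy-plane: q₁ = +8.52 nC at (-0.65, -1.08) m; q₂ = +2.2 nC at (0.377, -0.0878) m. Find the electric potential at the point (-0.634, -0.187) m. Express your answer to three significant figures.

105 V

Electric potential is a scalar, so the contributions from each charge add algebraically: V = Σ kqᵢ/rᵢ.
Distances from the field point to each charge: r₁ = 0.893 m, r₂ = 1.02 m.
V = k[(8.52×10⁻⁹)/(0.893) + (2.20×10⁻⁹)/(1.02)] = 105 V.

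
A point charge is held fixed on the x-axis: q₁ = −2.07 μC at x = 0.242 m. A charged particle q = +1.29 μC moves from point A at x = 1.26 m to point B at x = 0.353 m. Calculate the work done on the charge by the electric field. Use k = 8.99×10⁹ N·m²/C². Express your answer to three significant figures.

0.193 J

The work done by the electric force is W_field = −ΔU = −q(V_B − V_A) = q(V_A − V_B).
At A: distance to the source charge is 1.02 m; V_A = kq₁/r = -1.83×10⁴ V.
At B: distance to the source charge is 0.111 m; V_B = kq₁/r = -1.68×10⁵ V.
ΔV = V_B − V_A = -1.49×10⁵ V.
W_field = −qΔV = −(1.29×10⁻⁶ C)(-1.49×10⁵ V) = 0.193 J.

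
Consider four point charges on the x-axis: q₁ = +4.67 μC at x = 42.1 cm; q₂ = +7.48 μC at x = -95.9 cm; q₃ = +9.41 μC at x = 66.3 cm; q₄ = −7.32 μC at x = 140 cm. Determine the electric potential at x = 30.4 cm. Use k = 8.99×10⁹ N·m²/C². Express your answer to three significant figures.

Electric potential is a scalar, so the contributions from each charge add algebraically: V = Σ kqᵢ/rᵢ.
Distances from the field point to each charge: r₁ = 0.117 m, r₂ = 1.26 m, r₃ = 0.359 m, r₄ = 1.10 m.
V = k[(4.67×10⁻⁶)/(0.117) + (7.48×10⁻⁶)/(1.26) + (9.41×10⁻⁶)/(0.359) + (-7.32×10⁻⁶)/(1.10)] = 5.88×10⁵ V.

5.88×10⁵ V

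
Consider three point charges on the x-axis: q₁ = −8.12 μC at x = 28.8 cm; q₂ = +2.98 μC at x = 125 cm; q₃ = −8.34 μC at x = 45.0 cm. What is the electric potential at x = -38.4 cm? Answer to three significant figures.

The total potential is the scalar sum of each charge's contribution, V = Σ kqᵢ/rᵢ.
Distances from the field point to each charge: r₁ = 0.672 m, r₂ = 1.63 m, r₃ = 0.834 m.
V = k[(-8.12×10⁻⁶)/(0.672) + (2.98×10⁻⁶)/(1.63) + (-8.34×10⁻⁶)/(0.834)] = -1.82×10⁵ V.

-1.82×10⁵ V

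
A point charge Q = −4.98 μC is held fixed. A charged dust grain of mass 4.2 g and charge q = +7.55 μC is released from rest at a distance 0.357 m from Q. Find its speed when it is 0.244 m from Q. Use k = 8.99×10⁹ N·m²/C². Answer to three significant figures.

Only the electrostatic force acts, so mechanical energy is conserved: ½mv² = U₁ − U₂ = kQq(1/r₁ − 1/r₂).
U₁ − U₂ = (8.99×10⁹ N·m²/C²)(-4.98×10⁻⁶ C)(7.55×10⁻⁶ C)(1/0.357 − 1/0.244) = 0.438 J.
v = √(2·0.438/4.20×10⁻³) = 14.5 m/s.

14.5 m/s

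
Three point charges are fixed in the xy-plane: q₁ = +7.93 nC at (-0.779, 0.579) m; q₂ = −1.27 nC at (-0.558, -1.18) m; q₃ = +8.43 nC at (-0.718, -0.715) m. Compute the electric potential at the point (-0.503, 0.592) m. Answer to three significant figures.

309 V

The total potential is the scalar sum of each charge's contribution, V = Σ kqᵢ/rᵢ.
Distances from the field point to each charge: r₁ = 0.276 m, r₂ = 1.77 m, r₃ = 1.32 m.
V = k[(7.93×10⁻⁹)/(0.276) + (-1.27×10⁻⁹)/(1.77) + (8.43×10⁻⁹)/(1.32)] = 309 V.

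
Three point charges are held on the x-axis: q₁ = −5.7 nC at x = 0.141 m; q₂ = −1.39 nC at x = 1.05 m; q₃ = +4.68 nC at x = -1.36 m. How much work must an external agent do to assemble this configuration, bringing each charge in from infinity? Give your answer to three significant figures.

-1.06×10⁻⁷ J

The assembly work is the sum of pairwise potential energies, U = Σ_{i<j} kqᵢqⱼ/rᵢⱼ.
Pair separations: r₁₂ = 0.909 m, r₁₃ = 1.50 m, r₂₃ = 2.41 m.
U = (7.84×10⁻⁸) + (-1.60×10⁻⁷) + (-2.43×10⁻⁸) = -1.06×10⁻⁷ J.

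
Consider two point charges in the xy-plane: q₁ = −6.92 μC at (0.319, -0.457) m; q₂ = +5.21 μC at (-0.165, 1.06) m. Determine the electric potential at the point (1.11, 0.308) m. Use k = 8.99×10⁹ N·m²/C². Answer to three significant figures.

The total potential is the scalar sum of each charge's contribution, V = Σ kqᵢ/rᵢ.
Distances from the field point to each charge: r₁ = 1.10 m, r₂ = 1.48 m.
V = k[(-6.92×10⁻⁶)/(1.10) + (5.21×10⁻⁶)/(1.48)] = -2.49×10⁴ V.

-2.49×10⁴ V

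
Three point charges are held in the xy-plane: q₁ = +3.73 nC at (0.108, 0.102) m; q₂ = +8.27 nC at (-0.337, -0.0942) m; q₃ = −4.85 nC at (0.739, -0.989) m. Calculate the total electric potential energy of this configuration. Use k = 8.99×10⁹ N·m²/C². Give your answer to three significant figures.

1.84×10⁻⁷ J

The work to assemble the configuration equals its total potential energy, U = Σ kqᵢqⱼ/rᵢⱼ over all pairs.
Pair separations: r₁₂ = 0.486 m, r₁₃ = 1.26 m, r₂₃ = 1.40 m.
U = (5.70×10⁻⁷) + (-1.29×10⁻⁷) + (-2.58×10⁻⁷) = 1.84×10⁻⁷ J.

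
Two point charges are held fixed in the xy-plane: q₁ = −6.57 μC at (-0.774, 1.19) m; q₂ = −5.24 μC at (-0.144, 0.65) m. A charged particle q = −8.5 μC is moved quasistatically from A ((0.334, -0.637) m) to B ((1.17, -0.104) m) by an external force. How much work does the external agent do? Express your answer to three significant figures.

-0.0473 J

For quasistatic motion the external work equals the change in potential energy: W_ext = qΔV = q(V_B − V_A).
At A: distances to the source charges are 2.14 m, 1.37 m; V_A = Σ kqᵢ/rᵢ = -6.20×10⁴ V.
At B: distances to the source charges are 2.34 m, 1.51 m; V_B = Σ kqᵢ/rᵢ = -5.64×10⁴ V.
ΔV = V_B − V_A = 5570 V.
W_ext = qΔV = (-8.50×10⁻⁶ C)(5570 V) = -0.0473 J.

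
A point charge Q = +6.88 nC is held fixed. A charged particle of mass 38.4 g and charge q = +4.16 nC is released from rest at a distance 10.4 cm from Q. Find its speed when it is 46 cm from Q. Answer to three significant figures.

9.99×10⁻³ m/s

Only the electrostatic force acts, so mechanical energy is conserved: ½mv² = U₁ − U₂ = kQq(1/r₁ − 1/r₂).
U₁ − U₂ = (8.99×10⁹ N·m²/C²)(6.88×10⁻⁹ C)(4.16×10⁻⁹ C)(1/0.104 − 1/0.460) = 1.91×10⁻⁶ J.
v = √(2·1.91×10⁻⁶/0.0384) = 9.99×10⁻³ m/s.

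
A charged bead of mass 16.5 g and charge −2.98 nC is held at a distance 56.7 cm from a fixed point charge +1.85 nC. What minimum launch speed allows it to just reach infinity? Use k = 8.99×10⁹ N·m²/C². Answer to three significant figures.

To just escape, total mechanical energy must reach zero at infinity: ½mv²_min + U = 0, so ½mv²_min = −U = |kQq|/r.
|U| = |kQq|/r = (8.99×10⁹ N·m²/C²)(1.85×10⁻⁹)(2.98×10⁻⁹)/(0.567) = 8.74×10⁻⁸ J.
v_min = √(2|U|/m) = √(2·8.74×10⁻⁸/0.0165) = 3.26×10⁻³ m/s.

3.26×10⁻³ m/s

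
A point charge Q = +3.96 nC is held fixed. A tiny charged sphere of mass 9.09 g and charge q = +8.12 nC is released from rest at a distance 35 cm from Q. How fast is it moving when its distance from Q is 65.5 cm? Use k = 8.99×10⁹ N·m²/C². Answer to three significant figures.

Only the electrostatic force acts, so mechanical energy is conserved: ½mv² = U₁ − U₂ = kQq(1/r₁ − 1/r₂).
U₁ − U₂ = (8.99×10⁹ N·m²/C²)(3.96×10⁻⁹ C)(8.12×10⁻⁹ C)(1/0.350 − 1/0.655) = 3.85×10⁻⁷ J.
v = √(2·3.85×10⁻⁷/9.09×10⁻³) = 9.20×10⁻³ m/s.

9.20×10⁻³ m/s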